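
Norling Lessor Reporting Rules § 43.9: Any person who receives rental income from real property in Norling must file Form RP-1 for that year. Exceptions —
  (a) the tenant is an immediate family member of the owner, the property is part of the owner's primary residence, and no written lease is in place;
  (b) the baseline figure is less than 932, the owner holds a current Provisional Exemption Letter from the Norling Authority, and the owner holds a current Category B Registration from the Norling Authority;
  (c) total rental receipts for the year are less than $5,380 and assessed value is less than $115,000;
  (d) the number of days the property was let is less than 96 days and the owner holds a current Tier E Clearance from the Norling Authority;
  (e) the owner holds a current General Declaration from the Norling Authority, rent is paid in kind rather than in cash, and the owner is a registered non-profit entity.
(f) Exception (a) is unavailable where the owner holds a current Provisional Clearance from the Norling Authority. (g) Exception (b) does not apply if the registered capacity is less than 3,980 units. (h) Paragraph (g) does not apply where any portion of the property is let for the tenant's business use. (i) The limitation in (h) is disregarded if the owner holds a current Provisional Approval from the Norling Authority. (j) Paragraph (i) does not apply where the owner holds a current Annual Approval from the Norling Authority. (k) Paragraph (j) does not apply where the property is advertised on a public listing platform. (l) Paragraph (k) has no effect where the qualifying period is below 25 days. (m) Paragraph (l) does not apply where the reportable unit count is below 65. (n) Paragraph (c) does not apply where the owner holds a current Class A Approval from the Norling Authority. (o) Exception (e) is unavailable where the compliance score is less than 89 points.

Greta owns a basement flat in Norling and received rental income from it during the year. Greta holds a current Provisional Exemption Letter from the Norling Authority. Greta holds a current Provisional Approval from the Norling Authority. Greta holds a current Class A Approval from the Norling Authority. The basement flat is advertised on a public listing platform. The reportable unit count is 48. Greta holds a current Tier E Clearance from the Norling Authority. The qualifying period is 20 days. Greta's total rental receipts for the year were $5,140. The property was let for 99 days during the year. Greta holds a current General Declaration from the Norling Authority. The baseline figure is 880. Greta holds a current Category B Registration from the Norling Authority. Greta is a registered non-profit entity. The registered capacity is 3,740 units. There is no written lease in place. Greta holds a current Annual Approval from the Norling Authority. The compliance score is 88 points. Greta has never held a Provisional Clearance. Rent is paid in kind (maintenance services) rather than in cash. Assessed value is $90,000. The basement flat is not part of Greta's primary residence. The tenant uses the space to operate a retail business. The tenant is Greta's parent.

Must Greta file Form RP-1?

Yes — Greta must file Form RP-1.

Exception (a) fails — the basement flat is not part of the primary residence.
All of (b)'s requirements are met (the baseline figure is 880, less than the 932 limit; a current Provisional Exemption Letter is held; a current Category B Registration is held). But applying paragraphs (g)–(m): (g) operates — the registered capacity is 3,740 units, less than the 3,980 units limit. (h) applies (the space is let for business use), but is displaced by (i): (i) operates — a current Provisional Approval is held. (j) applies (a current Annual Approval is held), but is itself disapplied by (k): (k) is engaged — the property is publicly advertised. (l) is triggered (the qualifying period is 20 days, below the 25 days limit), but is displaced by (m): (m) is engaged — the reportable unit count is 48, below the 65 limit. So (b) is unavailable.
Exception (c): total rental receipts for the year are $5,140, less than the $5,380 limit; assessed value is $90,000, less than the $115,000 limit — every condition holds. However, paragraph (n) must be considered: (n) operates — a current Class A Approval is held. (c) is therefore removed.
Exception (d) does not apply: the number of days the property was let is 99 days, not less than 96 days.
Exception (e): a current General Declaration is held; rent is paid in kind; Greta is a registered non-profit — every condition holds. However, paragraph (o) must be considered: (o) operates against (e): the compliance score is 88 points, less than the 89 points limit. Exception (e) does not apply.
No exception applies. The general rule governs.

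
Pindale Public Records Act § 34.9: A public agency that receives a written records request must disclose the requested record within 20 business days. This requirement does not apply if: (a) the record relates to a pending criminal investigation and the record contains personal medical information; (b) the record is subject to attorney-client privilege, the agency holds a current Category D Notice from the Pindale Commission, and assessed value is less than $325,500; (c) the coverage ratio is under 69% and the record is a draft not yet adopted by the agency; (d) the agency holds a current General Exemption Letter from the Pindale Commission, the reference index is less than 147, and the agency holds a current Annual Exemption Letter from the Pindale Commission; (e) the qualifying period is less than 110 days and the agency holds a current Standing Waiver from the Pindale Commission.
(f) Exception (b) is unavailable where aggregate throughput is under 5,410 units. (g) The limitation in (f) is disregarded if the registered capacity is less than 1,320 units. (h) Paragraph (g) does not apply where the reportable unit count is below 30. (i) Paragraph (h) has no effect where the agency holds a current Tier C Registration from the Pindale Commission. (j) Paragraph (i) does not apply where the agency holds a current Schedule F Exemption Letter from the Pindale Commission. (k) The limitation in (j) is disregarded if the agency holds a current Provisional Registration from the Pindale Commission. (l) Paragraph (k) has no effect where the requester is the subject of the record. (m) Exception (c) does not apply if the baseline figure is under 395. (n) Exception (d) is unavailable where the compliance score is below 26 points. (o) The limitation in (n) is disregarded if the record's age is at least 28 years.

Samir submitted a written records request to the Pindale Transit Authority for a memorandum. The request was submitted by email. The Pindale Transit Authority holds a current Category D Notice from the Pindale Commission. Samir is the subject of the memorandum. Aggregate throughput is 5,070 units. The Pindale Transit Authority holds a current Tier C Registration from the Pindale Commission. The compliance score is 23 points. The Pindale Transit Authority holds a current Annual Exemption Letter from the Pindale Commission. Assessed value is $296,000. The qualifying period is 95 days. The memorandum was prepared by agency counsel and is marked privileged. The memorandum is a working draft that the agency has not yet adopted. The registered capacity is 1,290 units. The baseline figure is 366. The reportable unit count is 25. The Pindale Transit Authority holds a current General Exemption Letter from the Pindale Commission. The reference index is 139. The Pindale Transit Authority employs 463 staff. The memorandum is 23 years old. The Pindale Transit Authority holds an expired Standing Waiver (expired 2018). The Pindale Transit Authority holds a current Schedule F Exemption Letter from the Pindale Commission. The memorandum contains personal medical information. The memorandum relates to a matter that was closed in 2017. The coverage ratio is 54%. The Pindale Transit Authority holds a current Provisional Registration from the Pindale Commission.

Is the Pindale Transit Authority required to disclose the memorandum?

Yes — the Pindale Transit Authority must disclose the memorandum.

Exception (a) does not apply: the memorandum relates to a closed matter.
All of (b)'s requirements are met (the memorandum is privileged; a current Category D Notice is held; assessed value is $296,000, less than the $325,500 limit). Turning to paragraphs (f)–(l): (f) operates against (b): aggregate throughput is 5,070 units, under the 5,410 units limit. (g) is triggered (the registered capacity is 1,290 units, less than the 1,320 units limit), but is displaced by (h): (h) operates against (g): the reportable unit count is 25, below the 30 limit. (i) would limit (h) — a current Tier C Registration is held — but (j) sets (i) aside: (j) operates — a current Schedule F Exemption Letter is held. (k) would limit (j) — a current Provisional Registration is held — but (l) sets (k) aside: (l) operates — Samir is the subject of the memorandum. Exception (b) does not apply.
All of (c)'s requirements are met (the coverage ratio is 54%, under the 69% limit; the memorandum is an unadopted draft). But applying paragraph (m): (m) operates against (c): the baseline figure is 366, under the 395 limit. (c) is therefore removed.
Exception (d)'s conditions are all satisfied: a current General Exemption Letter is held; the reference index is 139, less than the 147 limit; a current Annual Exemption Letter is held. But applying paragraphs (n)–(o): (n) is engaged — the compliance score is 23 points, below the 26 points limit. (o) is inapplicable (the record's age is 23 years, short of 28 years), so (n) stands. (d) is therefore removed.
Exception (e) does not apply: the Standing Waiver is not current.
No exception applies. The general rule governs.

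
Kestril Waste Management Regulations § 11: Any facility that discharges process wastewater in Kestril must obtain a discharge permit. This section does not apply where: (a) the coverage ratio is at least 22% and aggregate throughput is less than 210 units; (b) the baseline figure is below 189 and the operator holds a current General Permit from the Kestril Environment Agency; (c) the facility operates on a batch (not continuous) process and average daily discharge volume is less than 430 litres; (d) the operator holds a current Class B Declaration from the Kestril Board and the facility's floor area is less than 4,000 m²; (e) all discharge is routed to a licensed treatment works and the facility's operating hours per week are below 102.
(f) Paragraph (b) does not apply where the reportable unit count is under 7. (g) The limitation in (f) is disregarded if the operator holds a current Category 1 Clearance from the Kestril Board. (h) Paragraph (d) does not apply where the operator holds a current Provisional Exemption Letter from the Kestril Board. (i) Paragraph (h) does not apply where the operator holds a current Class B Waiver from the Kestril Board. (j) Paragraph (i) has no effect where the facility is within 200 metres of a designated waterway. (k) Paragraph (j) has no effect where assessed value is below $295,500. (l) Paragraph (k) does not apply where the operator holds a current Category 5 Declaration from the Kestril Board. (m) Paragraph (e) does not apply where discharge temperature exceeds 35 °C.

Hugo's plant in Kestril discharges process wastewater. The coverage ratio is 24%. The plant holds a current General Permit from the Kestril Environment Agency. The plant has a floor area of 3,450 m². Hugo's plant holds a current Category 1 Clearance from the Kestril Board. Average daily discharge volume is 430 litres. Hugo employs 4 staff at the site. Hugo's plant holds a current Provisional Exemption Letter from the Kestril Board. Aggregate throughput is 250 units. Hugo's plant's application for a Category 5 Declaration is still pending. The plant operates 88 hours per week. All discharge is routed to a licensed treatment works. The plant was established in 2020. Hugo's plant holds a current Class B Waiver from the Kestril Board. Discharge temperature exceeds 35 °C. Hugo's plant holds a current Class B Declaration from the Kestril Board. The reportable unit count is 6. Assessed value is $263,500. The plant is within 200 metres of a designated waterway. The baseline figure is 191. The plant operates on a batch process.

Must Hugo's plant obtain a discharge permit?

Exception (a) fails — aggregate throughput is 250 units, not less than 210 units.
Exception (b) fails — the baseline figure is 191, not below 189.
Exception (c) does not apply: average daily discharge volume is 430 litres, not less than 430 litres.
Exception (d)'s conditions are all satisfied: a current Class B Declaration is held; the facility's floor area is 3,450 m², less than the 4,000 m² limit. Under paragraphs (h)–(l): (h) would limit (d) — a current Provisional Exemption Letter is held — but (i) sets (h) aside: (i) operates against (h): a current Class B Waiver is held. (j) would limit (i) — the plant is within 200 m of a designated waterway — but (k) sets (j) aside: (k) operates against (j): assessed value is $263,500, below the $295,500 limit. (l) is not engaged (the Category 5 Declaration is not current), so (k) stands. Exception (d) stands.
Exception (e)'s conditions are all satisfied: discharge is routed to a licensed treatment works; the facility's operating hours per week are 88, below the 102 limit. Turning to paragraph (m): (m) operates against (e): discharge temperature exceeds 35 °C. So (e) is unavailable.

No — exception (d) applies; Hugo's plant is not required to obtain a discharge permit.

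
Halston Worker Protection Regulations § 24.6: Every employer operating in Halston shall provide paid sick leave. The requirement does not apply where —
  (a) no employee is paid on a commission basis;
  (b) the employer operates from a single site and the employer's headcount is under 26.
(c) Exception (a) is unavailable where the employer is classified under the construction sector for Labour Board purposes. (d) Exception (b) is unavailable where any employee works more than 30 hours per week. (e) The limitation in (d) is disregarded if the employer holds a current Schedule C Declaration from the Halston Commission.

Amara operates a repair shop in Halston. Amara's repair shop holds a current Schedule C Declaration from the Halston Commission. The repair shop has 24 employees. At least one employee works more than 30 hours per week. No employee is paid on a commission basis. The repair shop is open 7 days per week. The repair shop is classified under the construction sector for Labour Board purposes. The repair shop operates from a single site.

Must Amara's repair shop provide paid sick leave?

No — exception (b) applies; Amara's repair shop is not required to provide paid sick leave.

Exception (a): no employee is paid on commission — every condition holds. But applying paragraph (c): (c) applies — the repair shop is classified under the construction sector. (a) is therefore removed.
Exception (b): the employer operates from a single site; the employer's headcount is 24, under the 26 limit — every condition holds. Under paragraphs (d)–(e): (d) would limit (b) — at least one employee exceeds 30 hours/week — but (e) sets (d) aside: (e) applies — a current Schedule C Declaration is held. Exception (b) stands.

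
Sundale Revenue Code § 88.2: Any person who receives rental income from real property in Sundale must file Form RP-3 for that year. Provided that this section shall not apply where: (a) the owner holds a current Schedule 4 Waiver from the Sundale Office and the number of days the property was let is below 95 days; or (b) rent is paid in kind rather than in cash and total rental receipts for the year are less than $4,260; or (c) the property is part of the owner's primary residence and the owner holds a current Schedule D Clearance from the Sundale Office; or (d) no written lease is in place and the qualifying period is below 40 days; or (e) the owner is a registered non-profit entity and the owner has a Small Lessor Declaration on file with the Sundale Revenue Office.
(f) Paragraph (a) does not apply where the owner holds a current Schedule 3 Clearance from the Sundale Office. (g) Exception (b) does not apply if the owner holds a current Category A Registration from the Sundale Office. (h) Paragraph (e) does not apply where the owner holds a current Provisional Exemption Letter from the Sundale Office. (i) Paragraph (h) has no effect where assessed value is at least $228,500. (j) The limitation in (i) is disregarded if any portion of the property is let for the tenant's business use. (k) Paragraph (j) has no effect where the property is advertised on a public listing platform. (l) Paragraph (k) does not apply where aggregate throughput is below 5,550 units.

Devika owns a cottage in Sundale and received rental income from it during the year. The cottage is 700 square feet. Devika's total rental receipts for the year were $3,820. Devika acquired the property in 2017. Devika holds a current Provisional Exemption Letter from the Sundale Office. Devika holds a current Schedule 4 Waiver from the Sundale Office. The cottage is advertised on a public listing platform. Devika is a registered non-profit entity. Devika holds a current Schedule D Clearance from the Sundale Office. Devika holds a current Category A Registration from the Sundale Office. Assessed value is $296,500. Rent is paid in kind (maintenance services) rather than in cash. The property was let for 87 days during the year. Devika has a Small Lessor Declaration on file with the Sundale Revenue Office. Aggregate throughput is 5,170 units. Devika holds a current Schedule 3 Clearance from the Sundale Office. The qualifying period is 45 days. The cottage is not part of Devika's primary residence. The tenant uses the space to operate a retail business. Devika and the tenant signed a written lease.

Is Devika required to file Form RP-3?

Yes — Devika must file Form RP-3.

Exception (a)'s conditions are all satisfied: a current Schedule 4 Waiver is held; the number of days the property was let is 87 days, below the 95 days limit. However, paragraph (f) must be considered: (f) operates against (a): a current Schedule 3 Clearance is held. Exception (a) does not apply.
Exception (b): rent is paid in kind; total rental receipts for the year are $3,820, less than the $4,260 limit — every condition holds. Turning to paragraph (g): (g) operates against (b): a current Category A Registration is held. So (b) is unavailable.
Exception (c) does not apply: the cottage is not part of the primary residence.
Exception (d) requires that no written lease is in place; but a written lease is in place, so (d) is unavailable.
Exception (e) is satisfied on its face — Devika is a registered non-profit; a Small Lessor Declaration is on file. But: (h) is triggered — a current Provisional Exemption Letter is held. (i) operates (assessed value is $296,500, meeting the $228,500 threshold), but yields to (j): (j) operates — the space is let for business use. (k) would limit (j) — the property is publicly advertised — but (l) sets (k) aside: (l) operates — aggregate throughput is 5,170 units, below the 5,550 units limit. (e) is therefore removed.
Every exception is unavailable, so the rule governs.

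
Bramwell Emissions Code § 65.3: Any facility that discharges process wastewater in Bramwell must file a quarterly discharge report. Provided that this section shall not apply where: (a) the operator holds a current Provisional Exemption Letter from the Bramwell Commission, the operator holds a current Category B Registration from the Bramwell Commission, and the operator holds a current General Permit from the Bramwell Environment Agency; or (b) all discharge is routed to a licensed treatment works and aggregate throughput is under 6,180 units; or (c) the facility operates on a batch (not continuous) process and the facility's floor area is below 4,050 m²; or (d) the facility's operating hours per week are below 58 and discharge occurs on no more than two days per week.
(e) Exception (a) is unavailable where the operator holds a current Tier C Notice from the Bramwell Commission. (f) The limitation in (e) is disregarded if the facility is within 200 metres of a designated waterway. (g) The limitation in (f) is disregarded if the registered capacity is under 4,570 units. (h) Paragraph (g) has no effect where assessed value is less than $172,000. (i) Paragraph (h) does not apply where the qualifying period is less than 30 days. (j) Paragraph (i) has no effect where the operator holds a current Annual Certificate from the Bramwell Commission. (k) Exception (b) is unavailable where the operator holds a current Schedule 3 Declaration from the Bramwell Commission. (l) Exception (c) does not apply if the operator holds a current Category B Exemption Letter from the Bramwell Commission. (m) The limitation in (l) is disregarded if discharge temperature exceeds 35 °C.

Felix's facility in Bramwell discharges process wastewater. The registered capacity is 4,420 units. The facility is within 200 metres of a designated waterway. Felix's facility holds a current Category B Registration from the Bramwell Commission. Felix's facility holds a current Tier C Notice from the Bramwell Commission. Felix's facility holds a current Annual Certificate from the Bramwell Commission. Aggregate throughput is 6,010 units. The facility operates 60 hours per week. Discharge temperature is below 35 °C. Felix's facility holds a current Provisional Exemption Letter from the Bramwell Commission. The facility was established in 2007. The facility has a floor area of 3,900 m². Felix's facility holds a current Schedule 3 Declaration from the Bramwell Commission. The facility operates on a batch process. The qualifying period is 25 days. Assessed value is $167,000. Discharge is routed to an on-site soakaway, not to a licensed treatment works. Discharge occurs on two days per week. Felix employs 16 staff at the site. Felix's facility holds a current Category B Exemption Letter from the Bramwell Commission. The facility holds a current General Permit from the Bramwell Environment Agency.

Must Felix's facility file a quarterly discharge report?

Exception (a)'s conditions are all satisfied: a current Provisional Exemption Letter is held; a current Category B Registration is held; a current General Permit is held. Under paragraphs (e)–(j): (e) would limit (a) — a current Tier C Notice is held — but (f) sets (e) aside: (f) operates against (e): the facility is within 200 m of a designated waterway. (g) would limit (f) — the registered capacity is 4,420 units, under the 4,570 units limit — but (h) sets (g) aside: (h) operates against (g): assessed value is $167,000, less than the $172,000 limit. (i) is triggered (the qualifying period is 25 days, less than the 30 days limit), but yields to (j): (j) is triggered — a current Annual Certificate is held. So (a) applies.
Exception (b) requires that all discharge is routed to a licensed treatment works; but discharge is not routed to a licensed treatment works, so (b) is unavailable.
Exception (c)'s conditions are all satisfied: the facility operates on a batch process; the facility's floor area is 3,900 m², below the 4,050 m² limit. Turning to paragraphs (l)–(m): (l) operates against (c): a current Category B Exemption Letter is held. (m), which would lift (l), is not engaged — discharge temperature is below 35 °C. (c) is therefore removed.
Exception (d) fails — the facility's operating hours per week are 60, not below 58.

No — exception (a) applies; Felix's facility is not required to file a quarterly discharge report.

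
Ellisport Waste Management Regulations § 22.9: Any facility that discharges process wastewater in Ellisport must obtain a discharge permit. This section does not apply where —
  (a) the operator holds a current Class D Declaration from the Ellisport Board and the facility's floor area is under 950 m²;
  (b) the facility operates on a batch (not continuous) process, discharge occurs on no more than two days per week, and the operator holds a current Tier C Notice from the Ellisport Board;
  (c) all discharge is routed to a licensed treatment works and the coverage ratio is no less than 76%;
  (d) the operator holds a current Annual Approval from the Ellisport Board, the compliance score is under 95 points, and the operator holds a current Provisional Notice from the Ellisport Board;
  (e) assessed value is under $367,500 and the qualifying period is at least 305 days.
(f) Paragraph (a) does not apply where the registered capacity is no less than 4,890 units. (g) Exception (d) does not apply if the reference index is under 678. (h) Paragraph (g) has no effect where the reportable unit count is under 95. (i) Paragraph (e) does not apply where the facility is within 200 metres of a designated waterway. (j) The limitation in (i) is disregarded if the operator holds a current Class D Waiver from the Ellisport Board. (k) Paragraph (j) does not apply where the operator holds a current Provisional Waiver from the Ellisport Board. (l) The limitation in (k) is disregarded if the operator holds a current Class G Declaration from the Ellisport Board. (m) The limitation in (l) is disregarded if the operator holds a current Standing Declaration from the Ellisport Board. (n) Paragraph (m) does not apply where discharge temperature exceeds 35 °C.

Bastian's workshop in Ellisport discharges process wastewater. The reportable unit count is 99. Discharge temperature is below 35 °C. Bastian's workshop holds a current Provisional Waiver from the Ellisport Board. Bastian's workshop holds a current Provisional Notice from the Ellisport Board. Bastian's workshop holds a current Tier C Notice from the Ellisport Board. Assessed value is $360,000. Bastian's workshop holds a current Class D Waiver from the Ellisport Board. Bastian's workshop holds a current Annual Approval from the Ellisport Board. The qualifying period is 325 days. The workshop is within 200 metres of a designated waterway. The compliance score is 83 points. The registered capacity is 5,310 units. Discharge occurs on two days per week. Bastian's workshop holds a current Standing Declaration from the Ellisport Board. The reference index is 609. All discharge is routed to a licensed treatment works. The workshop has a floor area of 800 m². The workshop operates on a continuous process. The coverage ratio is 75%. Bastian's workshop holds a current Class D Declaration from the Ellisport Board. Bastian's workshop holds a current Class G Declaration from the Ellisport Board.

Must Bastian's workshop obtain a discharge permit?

Exception (a)'s conditions are all satisfied: a current Class D Declaration is held; the facility's floor area is 800 m², under the 950 m² limit. Turning to paragraph (f): (f) operates against (a): the registered capacity is 5,310 units, meeting the 4,890 units threshold. Exception (a) does not apply.
Exception (b) fails — the facility operates on a continuous process.
Exception (c) fails — the coverage ratio is 75%, short of 76%.
All of (d)'s requirements are met (a current Annual Approval is held; the compliance score is 83 points, under the 95 points limit; a current Provisional Notice is held). However, paragraphs (g)–(h) must be considered: (g) is triggered — the reference index is 609, under the 678 limit. (h) does not operate here (the reportable unit count is 99, not under 95), so (g) stands. (d) is therefore removed.
Exception (e) is satisfied on its face — assessed value is $360,000, under the $367,500 limit; the qualifying period is 325 days, meeting the 305 days threshold. But applying paragraphs (i)–(n): (i) operates against (e): the workshop is within 200 m of a designated waterway. (j) would limit (i) — a current Class D Waiver is held — but (k) sets (j) aside: (k) operates — a current Provisional Waiver is held. (l) is triggered (a current Class G Declaration is held), but is set aside by (m): (m) operates against (l): a current Standing Declaration is held. (n), which would lift (m), is inapplicable — discharge temperature is below 35 °C. Exception (e) does not apply.
No exception applies. The general rule governs.

Yes — Bastian's workshop must obtain a discharge permit.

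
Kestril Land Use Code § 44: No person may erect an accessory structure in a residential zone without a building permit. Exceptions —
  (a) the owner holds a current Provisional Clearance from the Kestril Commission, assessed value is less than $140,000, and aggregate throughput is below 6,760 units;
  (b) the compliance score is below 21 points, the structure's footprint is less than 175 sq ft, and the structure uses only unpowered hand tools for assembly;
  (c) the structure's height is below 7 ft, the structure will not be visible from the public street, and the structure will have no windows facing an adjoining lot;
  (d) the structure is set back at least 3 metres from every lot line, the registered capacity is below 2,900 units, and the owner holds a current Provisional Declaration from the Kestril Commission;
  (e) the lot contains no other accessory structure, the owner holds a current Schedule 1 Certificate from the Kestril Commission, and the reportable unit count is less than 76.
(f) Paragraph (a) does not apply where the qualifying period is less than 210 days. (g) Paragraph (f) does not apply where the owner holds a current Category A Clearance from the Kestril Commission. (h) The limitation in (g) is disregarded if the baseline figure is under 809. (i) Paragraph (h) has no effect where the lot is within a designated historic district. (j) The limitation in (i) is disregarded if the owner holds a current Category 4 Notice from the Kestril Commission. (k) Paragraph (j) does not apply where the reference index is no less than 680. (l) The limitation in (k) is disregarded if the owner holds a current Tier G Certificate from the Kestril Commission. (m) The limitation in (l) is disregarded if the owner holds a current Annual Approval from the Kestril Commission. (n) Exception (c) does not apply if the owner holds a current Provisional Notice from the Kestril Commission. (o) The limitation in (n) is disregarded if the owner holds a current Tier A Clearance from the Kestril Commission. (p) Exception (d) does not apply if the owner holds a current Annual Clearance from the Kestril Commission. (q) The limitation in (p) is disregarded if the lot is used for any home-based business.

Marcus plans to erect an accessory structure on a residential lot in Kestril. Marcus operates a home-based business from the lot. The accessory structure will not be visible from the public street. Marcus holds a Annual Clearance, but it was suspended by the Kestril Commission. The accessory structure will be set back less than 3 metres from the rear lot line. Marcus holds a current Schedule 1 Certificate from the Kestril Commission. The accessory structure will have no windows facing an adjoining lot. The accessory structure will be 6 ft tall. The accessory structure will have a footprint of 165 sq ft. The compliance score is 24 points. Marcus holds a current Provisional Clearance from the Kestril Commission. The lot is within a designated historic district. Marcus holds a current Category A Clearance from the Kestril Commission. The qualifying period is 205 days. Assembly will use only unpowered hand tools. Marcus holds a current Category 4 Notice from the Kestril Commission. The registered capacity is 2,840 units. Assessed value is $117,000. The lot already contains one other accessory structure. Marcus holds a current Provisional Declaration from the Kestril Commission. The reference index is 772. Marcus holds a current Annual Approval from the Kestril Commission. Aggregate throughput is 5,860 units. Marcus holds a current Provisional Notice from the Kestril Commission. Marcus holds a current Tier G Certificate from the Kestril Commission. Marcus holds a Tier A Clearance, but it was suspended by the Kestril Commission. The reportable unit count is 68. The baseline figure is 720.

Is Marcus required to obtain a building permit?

No — exception (a) applies; Marcus does not need a building permit.

Exception (a): a current Provisional Clearance is held; assessed value is $117,000, less than the $140,000 limit; aggregate throughput is 5,860 units, below the 6,760 units limit — every condition holds. Applying paragraphs (f)–(m): (f) is engaged (the qualifying period is 205 days, less than the 210 days limit), but is displaced by (g): (g) is triggered — a current Category A Clearance is held. (h) applies (the baseline figure is 720, under the 809 limit), but yields to (i): (i) operates — the lot is in a historic district. (j) is engaged (a current Category 4 Notice is held), but is set aside by (k): (k) operates against (j): the reference index is 772, meeting the 680 threshold. (l) would limit (k) — a current Tier G Certificate is held — but (m) sets (l) aside: (m) operates against (l): a current Annual Approval is held. So (a) applies.
Exception (b) requires that the compliance score is below 21 points; but the compliance score is 24 points, not below 21 points, so (b) is unavailable.
Exception (c)'s conditions are all satisfied: the structure's height is 6 ft, below the 7 ft limit; the structure will not be visible from the street; no windows face an adjoining lot. Turning to paragraphs (n)–(o): (n) operates against (c): a current Provisional Notice is held. (o) is inapplicable (the Tier A Clearance is not current), so (n) stands. So (c) is unavailable.
Exception (d) does not apply: the rear setback is under 3 m.
Exception (e) does not apply: the lot already has another accessory structure.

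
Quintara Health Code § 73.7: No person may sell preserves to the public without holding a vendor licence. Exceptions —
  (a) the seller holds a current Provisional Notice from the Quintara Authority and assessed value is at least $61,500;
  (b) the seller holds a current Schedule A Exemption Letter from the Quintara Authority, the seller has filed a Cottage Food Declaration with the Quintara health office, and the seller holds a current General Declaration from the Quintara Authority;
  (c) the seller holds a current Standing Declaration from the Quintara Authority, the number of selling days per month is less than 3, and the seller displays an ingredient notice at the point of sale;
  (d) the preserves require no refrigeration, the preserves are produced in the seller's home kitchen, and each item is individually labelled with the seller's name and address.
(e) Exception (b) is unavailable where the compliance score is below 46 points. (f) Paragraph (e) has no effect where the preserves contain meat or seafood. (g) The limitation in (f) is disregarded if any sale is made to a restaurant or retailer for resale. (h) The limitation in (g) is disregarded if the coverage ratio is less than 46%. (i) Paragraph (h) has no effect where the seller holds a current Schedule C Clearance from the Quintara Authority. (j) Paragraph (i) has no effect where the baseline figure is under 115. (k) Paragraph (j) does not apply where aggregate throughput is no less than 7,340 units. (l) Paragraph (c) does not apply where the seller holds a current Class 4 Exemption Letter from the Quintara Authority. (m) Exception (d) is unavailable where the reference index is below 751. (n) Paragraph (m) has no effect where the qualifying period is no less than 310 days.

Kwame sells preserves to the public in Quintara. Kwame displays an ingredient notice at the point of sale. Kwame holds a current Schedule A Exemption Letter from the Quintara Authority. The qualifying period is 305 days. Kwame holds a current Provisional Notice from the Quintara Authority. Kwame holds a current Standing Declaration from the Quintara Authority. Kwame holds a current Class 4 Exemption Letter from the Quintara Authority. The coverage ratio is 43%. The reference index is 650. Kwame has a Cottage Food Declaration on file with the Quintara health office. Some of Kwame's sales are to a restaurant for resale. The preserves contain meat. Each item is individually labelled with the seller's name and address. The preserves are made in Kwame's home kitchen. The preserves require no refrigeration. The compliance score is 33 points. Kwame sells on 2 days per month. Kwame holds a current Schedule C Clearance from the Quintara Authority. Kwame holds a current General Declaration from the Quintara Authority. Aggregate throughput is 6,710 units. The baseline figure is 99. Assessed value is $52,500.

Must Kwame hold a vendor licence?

No — exception (b) applies; Kwame is not required to hold a vendor licence.

Exception (a) does not apply: assessed value is $52,500, short of $61,500.
Exception (b): a current Schedule A Exemption Letter is held; a Cottage Food Declaration is on file; a current General Declaration is held — every condition holds. Considering the limiting provisions: (e) would limit (b) — the compliance score is 33 points, below the 46 points limit — but (f) sets (e) aside: (f) operates — the preserves contain meat. (g) would limit (f) — some sales are to a restaurant for resale — but (h) sets (g) aside: (h) operates — the coverage ratio is 43%, less than the 46% limit. (i) would limit (h) — a current Schedule C Clearance is held — but (j) sets (i) aside: (j) operates against (i): the baseline figure is 99, under the 115 limit. (k), which would lift (j), is inapplicable — aggregate throughput is 6,710 units, short of 7,340 units. Exception (b) stands.
Exception (c)'s conditions are all satisfied: a current Standing Declaration is held; the number of selling days per month is 2, less than the 3 limit; an ingredient notice is displayed. But: (l) is engaged — a current Class 4 Exemption Letter is held. So (c) is unavailable.
Exception (d) is satisfied on its face — the preserves are shelf-stable; the preserves are home-kitchen produced; items are individually labelled. However, paragraphs (m)–(n) must be considered: (m) operates against (d): the reference index is 650, below the 751 limit. (n) is not engaged (the qualifying period is 305 days, short of 310 days), so (m) stands. So (d) is unavailable.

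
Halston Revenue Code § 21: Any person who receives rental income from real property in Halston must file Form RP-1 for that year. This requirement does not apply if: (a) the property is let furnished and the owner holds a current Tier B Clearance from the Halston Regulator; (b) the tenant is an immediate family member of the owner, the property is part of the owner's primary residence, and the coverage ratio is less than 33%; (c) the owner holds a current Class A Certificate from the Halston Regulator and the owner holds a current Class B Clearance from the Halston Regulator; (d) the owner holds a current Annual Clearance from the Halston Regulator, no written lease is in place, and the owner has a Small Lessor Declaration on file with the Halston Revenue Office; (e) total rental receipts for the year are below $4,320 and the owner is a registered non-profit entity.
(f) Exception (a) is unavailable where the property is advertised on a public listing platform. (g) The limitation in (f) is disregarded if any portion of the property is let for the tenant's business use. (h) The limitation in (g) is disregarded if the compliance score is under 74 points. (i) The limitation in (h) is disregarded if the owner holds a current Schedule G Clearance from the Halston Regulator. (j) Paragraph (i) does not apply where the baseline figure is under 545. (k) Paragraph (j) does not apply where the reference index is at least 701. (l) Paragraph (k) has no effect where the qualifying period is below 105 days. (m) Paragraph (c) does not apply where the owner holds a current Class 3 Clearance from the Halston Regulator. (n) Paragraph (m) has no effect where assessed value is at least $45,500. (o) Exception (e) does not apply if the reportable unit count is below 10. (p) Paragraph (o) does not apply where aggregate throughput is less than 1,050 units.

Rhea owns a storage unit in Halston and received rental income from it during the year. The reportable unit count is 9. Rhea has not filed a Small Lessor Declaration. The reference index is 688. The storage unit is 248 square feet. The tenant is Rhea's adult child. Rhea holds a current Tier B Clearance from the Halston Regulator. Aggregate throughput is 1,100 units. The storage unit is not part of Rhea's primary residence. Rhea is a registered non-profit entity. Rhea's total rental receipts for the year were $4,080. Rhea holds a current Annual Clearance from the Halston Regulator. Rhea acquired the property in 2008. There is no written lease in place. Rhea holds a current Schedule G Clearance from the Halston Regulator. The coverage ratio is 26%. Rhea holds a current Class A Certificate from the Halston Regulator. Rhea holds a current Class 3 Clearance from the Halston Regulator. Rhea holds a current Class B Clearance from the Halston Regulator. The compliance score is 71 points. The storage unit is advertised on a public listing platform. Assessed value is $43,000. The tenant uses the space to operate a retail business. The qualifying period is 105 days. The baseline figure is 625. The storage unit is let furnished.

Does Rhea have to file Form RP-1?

No — exception (a) applies; Rhea is not required to file Form RP-1.

All of (a)'s requirements are met (the property is let furnished; a current Tier B Clearance is held). As to paragraphs (f)–(l): (f) would limit (a) — the property is publicly advertised — but (g) sets (f) aside: (g) operates against (f): the space is let for business use. (h) would limit (g) — the compliance score is 71 points, under the 74 points limit — but (i) sets (h) aside: (i) operates against (h): a current Schedule G Clearance is held. (j) is not triggered (the baseline figure is 625, not under 545), so (i) stands. So (a) applies.
Exception (b) does not apply: the storage unit is not part of the primary residence.
All of (c)'s requirements are met (a current Class A Certificate is held; a current Class B Clearance is held). Turning to paragraphs (m)–(n): (m) operates against (c): a current Class 3 Clearance is held. (n), which would lift (m), does not operate here — assessed value is $43,000, short of $45,500. (c) is therefore removed.
Exception (d) fails — no Small Lessor Declaration is on file.
All of (e)'s requirements are met (total rental receipts for the year are $4,080, below the $4,320 limit; Rhea is a registered non-profit). However, paragraphs (o)–(p) must be considered: (o) is engaged — the reportable unit count is 9, below the 10 limit. (p), which would lift (o), is not engaged — aggregate throughput is 1,100 units, not less than 1,050 units. (e) is therefore removed.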